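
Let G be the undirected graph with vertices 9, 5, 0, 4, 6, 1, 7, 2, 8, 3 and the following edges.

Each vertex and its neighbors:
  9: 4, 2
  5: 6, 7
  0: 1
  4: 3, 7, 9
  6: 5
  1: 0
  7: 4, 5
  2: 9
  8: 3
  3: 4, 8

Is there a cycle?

DFS, tracking each vertex's parent; an edge to a visited non-parent vertex closes a cycle.
Start from 6:
visit 6 (parent –)
  visit 5 (parent 6)
    5–6: parent, skip
    visit 7 (parent 5)
      visit 4 (parent 7)
        visit 3 (parent 4)
          3–4: parent, skip
          visit 8 (parent 3)
            8–3: parent, skip
        4–7: parent, skip
        visit 9 (parent 4)
          9–4: parent, skip
          visit 2 (parent 9)
            2–9: parent, skip
      7–5: parent, skip
visit 0 (parent –)
  visit 1 (parent 0)
    1–0: parent, skip
No non-parent visited neighbor found — the graph is a forest.

No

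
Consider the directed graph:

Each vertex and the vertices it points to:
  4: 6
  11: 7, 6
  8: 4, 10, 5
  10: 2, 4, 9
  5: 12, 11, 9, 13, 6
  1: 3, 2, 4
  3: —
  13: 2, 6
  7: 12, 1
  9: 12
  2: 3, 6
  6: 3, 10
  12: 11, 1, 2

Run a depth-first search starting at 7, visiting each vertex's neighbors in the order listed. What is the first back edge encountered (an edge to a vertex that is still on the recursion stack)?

DFS from 7 (visiting each vertex's neighbors in the order listed); mark gray on enter, black on exit:
7 gray
  12 gray
    11 gray
      11→7: 7 is gray → back edge
First back edge: 11 → 7.

11->7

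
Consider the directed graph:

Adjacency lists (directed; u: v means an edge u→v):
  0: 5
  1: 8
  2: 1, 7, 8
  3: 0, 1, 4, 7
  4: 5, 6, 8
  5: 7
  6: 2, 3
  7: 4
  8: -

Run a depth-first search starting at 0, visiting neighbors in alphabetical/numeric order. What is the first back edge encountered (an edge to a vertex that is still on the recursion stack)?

DFS from 0 (visiting neighbors in alphabetical/numeric order); mark gray on enter, black on exit:
0 gray
  5 gray
    7 gray
      4 gray
        4→5: 5 is gray → back edge
First back edge: 4 → 5.

4→5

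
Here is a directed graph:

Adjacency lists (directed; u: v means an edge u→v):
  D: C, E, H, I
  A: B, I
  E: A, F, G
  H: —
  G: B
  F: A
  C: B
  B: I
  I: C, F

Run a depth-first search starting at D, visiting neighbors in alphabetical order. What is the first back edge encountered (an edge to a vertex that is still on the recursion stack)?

DFS from D (visiting neighbors in alphabetical order); mark gray on enter, black on exit:
D gray
  C gray
    B gray
      I gray
        I→C: C is gray → back edge
First back edge: I → C.

I->C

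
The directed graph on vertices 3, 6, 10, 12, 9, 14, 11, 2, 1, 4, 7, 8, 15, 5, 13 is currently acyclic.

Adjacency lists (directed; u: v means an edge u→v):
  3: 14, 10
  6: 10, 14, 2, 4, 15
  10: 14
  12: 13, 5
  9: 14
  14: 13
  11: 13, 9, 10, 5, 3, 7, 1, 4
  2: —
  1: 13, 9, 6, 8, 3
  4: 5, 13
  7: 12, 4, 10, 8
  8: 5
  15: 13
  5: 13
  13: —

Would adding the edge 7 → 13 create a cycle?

No

Adding 7→13 creates a cycle iff 13 can already reach 7.
Explore from 13: no path reaches 7. The graph stays acyclic.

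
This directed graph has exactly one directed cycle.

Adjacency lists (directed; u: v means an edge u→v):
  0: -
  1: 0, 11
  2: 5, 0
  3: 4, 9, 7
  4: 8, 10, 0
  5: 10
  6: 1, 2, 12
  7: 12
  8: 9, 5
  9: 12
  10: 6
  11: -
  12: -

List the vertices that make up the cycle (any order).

2, 5, 6, 10

DFS with gray/black marking from 10:
10 gray
  6 gray
    1 gray
      0 gray
      0 black
      11 gray
      11 black
    1 black
    2 gray
      5 gray
        5→10: 10 is gray → back edge
Back edge closes the cycle 10 → 6 → 2 → 5 → 10; its vertices are {2, 5, 6, 10}.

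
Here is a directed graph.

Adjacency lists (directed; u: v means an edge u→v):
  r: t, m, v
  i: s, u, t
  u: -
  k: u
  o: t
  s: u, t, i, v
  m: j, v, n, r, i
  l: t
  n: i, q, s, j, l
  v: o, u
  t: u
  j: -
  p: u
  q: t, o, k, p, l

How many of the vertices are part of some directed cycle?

A vertex is on a directed cycle iff it belongs to a strongly connected component of size ≥ 2 (or has a self-loop).
The vertices on cycles are {i, m, r, s} — 4 in total.

4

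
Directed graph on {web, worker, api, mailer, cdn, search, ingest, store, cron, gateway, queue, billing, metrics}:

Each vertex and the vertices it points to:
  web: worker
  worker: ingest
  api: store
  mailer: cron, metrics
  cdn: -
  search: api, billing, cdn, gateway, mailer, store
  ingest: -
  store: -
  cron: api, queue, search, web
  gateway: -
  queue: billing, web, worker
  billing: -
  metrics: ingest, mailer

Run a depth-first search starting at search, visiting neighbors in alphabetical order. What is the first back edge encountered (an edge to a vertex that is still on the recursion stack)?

DFS from search (visiting neighbors in alphabetical order); mark gray on enter, black on exit:
search gray
  api gray
    store gray
    store black
  api black
  billing gray
  billing black
  cdn gray
  cdn black
  gateway gray
  gateway black
  mailer gray
    cron gray
      cron→api: api black — skip
      queue gray
        queue→billing: billing black — skip
        web gray
          worker gray
            ingest gray
            ingest black
          worker black
        web black
        queue→worker: worker black — skip
      queue black
      cron→search: search is gray → back edge
First back edge: cron → search.

cron->search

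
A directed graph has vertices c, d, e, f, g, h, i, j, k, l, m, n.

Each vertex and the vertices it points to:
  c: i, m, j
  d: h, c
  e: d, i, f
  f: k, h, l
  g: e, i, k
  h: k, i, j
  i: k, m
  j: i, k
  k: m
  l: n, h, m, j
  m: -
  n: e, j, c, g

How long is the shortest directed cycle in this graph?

4

For each vertex v, BFS finds the shortest path from v back to v.
The shortest such closed walk is e → f → l → n → e, length 4.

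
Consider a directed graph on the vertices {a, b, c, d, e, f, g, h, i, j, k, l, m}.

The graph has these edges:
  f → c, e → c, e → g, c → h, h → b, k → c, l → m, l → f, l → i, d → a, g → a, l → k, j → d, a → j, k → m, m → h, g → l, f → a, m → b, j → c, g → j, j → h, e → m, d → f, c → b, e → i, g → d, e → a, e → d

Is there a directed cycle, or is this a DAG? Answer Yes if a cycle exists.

Yes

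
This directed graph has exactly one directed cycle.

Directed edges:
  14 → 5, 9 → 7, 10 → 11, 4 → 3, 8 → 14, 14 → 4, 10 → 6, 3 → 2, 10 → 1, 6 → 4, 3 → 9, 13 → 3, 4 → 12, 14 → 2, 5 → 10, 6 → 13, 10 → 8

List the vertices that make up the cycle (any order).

DFS with gray/black marking from 10:
10 gray
  6 gray
    4 gray
      12 gray
      12 black
      3 gray
        9 gray
          7 gray
          7 black
        9 black
        2 gray
        2 black
      3 black
    4 black
    13 gray
      13→3: 3 black — skip
    13 black
  6 black
  11 gray
  11 black
  8 gray
    14 gray
      14→2: 2 black — skip
      14→4: 4 black — skip
      5 gray
        5→10: 10 is gray → back edge
Back edge closes the cycle 10 → 8 → 14 → 5 → 10; its vertices are {5, 8, 10, 14}.

5, 8, 10, 14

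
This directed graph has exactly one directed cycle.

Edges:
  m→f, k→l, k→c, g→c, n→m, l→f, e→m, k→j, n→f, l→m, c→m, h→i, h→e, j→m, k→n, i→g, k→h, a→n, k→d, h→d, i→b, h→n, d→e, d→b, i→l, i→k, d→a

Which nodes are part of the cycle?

DFS with gray/black marking from i:
i gray
  b gray
  b black
  l gray
    f gray
    f black
    m gray
      m→f: f black — skip
    m black
  l black
  k gray
    k→l: l black — skip
    j gray
      j→m: m black — skip
    j black
    n gray
      n→f: f black — skip
      n→m: m black — skip
    n black
    d gray
      a gray
        a→n: n black — skip
      a black
      e gray
        e→m: m black — skip
      e black
      d→b: b black — skip
    d black
    c gray
      c→m: m black — skip
    c black
    h gray
      h→n: n black — skip
      h→e: e black — skip
      h→d: d black — skip
      h→i: i is gray → back edge
Back edge closes the cycle i → k → h → i; its vertices are {h, i, k}.

h, i, k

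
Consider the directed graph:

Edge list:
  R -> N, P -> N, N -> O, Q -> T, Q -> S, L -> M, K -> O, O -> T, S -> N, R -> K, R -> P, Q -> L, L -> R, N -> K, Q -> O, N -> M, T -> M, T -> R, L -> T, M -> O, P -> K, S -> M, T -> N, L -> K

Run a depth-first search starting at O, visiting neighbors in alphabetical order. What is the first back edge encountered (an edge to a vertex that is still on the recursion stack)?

DFS from O (visiting neighbors in alphabetical order); mark gray on enter, black on exit:
O gray
  T gray
    M gray
      M→O: O is gray → back edge
First back edge: M → O.

M->O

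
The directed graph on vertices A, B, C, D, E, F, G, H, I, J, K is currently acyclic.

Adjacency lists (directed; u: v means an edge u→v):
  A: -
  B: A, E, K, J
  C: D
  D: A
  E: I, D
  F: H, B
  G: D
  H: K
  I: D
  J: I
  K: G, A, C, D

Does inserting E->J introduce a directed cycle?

No

Adding E→J creates a cycle iff J can already reach E.
Explore from J: no path reaches E. The graph stays acyclic.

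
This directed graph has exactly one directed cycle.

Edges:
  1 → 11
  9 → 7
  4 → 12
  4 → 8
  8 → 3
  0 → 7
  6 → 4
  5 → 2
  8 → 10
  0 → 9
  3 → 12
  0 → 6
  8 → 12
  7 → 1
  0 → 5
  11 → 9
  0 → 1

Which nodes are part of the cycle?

1, 7, 9, 11

DFS with gray/black marking from 1:
1 gray
  11 gray
    9 gray
      7 gray
        7→1: 1 is gray → back edge
Back edge closes the cycle 1 → 11 → 9 → 7 → 1; its vertices are {1, 7, 9, 11}.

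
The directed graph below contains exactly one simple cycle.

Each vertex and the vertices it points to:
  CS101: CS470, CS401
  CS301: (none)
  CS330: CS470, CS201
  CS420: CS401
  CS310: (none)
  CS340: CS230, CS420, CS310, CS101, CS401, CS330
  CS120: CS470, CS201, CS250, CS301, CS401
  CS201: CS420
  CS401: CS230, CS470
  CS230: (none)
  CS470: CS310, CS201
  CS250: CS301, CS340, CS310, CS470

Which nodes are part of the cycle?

CS201, CS401, CS420, CS470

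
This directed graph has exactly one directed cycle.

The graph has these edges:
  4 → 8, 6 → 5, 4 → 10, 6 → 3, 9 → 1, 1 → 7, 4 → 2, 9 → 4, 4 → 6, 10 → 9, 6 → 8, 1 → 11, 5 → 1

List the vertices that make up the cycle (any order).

DFS with gray/black marking from 9:
9 gray
  4 gray
    8 gray
    8 black
    2 gray
    2 black
    10 gray
      10→9: 9 is gray → back edge
Back edge closes the cycle 9 → 4 → 10 → 9; its vertices are {4, 9, 10}.

4, 9, 10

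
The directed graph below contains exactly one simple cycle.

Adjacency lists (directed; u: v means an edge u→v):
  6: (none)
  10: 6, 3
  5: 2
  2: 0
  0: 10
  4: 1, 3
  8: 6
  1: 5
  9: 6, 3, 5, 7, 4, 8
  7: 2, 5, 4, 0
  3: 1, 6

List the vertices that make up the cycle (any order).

DFS with gray/black marking from 0:
0 gray
  10 gray
    6 gray
    6 black
    3 gray
      1 gray
        5 gray
          2 gray
            2→0: 0 is gray → back edge
Back edge closes the cycle 0 → 10 → 3 → 1 → 5 → 2 → 0; its vertices are {0, 1, 2, 3, 5, 10}.

0, 1, 2, 3, 5, 10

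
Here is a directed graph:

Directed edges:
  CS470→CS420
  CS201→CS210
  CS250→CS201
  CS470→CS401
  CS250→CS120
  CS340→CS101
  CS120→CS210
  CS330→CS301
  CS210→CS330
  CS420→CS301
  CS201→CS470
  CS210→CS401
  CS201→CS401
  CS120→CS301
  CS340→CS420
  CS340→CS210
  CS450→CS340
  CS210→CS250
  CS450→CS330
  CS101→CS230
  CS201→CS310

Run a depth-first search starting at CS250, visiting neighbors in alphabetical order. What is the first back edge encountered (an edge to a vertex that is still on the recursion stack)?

CS210->CS250

DFS from CS250 (visiting neighbors in alphabetical order); mark gray on enter, black on exit:
CS250 gray
  CS120 gray
    CS210 gray
      CS210→CS250: CS250 is gray → back edge
First back edge: CS210 → CS250.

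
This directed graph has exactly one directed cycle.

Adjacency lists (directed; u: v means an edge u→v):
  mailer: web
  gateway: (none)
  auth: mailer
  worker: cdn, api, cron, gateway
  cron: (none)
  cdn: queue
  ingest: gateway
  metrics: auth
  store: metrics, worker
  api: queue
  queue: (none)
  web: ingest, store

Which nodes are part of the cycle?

web, auth, store, mailer, metrics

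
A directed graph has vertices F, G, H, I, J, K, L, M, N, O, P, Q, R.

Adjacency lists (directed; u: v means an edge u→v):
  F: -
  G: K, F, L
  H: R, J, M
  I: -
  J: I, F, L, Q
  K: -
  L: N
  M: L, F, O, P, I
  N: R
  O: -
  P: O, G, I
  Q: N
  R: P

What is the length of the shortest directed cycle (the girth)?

5

For each vertex v, BFS finds the shortest path from v back to v.
The shortest such closed walk is P → G → L → N → R → P, length 5.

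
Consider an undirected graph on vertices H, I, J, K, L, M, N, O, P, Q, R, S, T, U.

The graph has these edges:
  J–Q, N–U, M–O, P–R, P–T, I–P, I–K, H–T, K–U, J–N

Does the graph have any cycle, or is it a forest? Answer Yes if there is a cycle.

No

DFS, tracking each vertex's parent; an edge to a visited non-parent vertex closes a cycle.
Start from I:
visit I (parent –)
  visit K (parent I)
    visit U (parent K)
      visit N (parent U)
        visit J (parent N)
          visit Q (parent J)
            Q–J: parent, skip
          J–N: parent, skip
        N–U: parent, skip
      U–K: parent, skip
    K–I: parent, skip
  visit P (parent I)
    P–I: parent, skip
    visit T (parent P)
      T–P: parent, skip
      visit H (parent T)
        H–T: parent, skip
    visit R (parent P)
      R–P: parent, skip
visit L (parent –)
visit M (parent –)
  visit O (parent M)
    O–M: parent, skip
visit S (parent –)
No non-parent visited neighbor found — the graph is a forest.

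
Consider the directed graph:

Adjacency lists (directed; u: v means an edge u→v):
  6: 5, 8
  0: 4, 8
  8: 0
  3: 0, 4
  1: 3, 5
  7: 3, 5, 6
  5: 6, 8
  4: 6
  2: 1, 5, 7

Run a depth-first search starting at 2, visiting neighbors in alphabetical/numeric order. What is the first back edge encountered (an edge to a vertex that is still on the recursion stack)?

DFS from 2 (visiting neighbors in alphabetical/numeric order); mark gray on enter, black on exit:
2 gray
  1 gray
    3 gray
      0 gray
        4 gray
          6 gray
            5 gray
              5→6: 6 is gray → back edge
First back edge: 5 → 6.

5->6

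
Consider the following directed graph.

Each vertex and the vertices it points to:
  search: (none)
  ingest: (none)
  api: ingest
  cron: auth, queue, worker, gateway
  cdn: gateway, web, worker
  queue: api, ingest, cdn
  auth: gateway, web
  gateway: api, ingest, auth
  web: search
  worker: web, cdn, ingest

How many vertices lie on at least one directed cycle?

4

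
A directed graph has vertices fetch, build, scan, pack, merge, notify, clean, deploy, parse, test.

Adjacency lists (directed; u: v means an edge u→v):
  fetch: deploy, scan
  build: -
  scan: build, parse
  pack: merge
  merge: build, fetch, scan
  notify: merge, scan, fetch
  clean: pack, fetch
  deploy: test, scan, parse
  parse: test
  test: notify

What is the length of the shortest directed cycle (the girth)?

4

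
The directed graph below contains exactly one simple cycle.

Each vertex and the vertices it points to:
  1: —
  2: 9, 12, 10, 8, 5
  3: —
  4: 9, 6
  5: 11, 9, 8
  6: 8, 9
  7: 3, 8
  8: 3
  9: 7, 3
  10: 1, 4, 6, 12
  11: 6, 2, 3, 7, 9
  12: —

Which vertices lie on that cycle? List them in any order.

DFS with gray/black marking from 11:
11 gray
  6 gray
    8 gray
      3 gray
      3 black
    8 black
    9 gray
      7 gray
        7→3: 3 black — skip
        7→8: 8 black — skip
      7 black
      9→3: 3 black — skip
    9 black
  6 black
  2 gray
    2→9: 9 black — skip
    12 gray
    12 black
    10 gray
      1 gray
      1 black
      4 gray
        4→9: 9 black — skip
        4→6: 6 black — skip
      4 black
      10→6: 6 black — skip
      10→12: 12 black — skip
    10 black
    2→8: 8 black — skip
    5 gray
      5→11: 11 is gray → back edge
Back edge closes the cycle 11 → 2 → 5 → 11; its vertices are {2, 5, 11}.

2, 5, 11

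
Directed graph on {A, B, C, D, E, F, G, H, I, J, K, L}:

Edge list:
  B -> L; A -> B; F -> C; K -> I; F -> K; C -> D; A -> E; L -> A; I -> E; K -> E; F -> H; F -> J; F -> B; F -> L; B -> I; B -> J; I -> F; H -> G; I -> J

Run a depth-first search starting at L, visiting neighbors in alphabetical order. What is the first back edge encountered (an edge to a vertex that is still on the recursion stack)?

F->B

DFS from L (visiting neighbors in alphabetical order); mark gray on enter, black on exit:
L gray
  A gray
    B gray
      I gray
        E gray
        E black
        F gray
          F→B: B is gray → back edge
First back edge: F → B.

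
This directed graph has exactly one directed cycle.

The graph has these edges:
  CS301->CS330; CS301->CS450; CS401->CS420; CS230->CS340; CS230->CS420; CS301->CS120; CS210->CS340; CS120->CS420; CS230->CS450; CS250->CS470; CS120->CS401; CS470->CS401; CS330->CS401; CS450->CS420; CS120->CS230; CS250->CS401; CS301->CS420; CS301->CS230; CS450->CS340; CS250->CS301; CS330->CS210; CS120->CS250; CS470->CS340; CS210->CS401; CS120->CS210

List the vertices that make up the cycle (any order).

DFS with gray/black marking from CS120:
CS120 gray
  CS250 gray
    CS301 gray
      CS450 gray
        CS340 gray
        CS340 black
        CS420 gray
        CS420 black
      CS450 black
      CS301→CS120: CS120 is gray → back edge
Back edge closes the cycle CS120 → CS250 → CS301 → CS120; its vertices are {CS120, CS250, CS301}.

CS120, CS250, CS301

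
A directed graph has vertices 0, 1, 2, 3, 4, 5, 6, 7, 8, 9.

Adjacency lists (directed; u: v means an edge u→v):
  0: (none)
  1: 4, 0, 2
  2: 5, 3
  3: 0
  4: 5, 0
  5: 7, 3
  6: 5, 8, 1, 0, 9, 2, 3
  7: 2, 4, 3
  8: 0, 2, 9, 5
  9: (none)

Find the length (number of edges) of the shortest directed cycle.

3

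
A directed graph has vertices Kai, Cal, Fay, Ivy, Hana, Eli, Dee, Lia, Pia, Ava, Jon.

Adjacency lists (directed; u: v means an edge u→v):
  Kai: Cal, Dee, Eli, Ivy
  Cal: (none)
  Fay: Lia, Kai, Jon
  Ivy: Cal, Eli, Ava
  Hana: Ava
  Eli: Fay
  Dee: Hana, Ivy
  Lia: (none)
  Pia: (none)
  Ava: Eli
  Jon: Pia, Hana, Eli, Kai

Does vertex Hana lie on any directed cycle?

Hana is on a cycle iff Hana can reach itself via ≥1 edge.
Hana → Ava → Eli → Fay → Jon → Hana — yes.

Yes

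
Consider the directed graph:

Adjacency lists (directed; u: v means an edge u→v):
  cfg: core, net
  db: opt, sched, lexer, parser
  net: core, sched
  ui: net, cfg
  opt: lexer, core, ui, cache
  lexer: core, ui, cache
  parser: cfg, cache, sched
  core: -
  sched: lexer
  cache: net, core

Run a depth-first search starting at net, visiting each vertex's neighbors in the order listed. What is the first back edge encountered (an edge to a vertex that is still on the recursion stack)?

DFS from net (visiting each vertex's neighbors in the order listed); mark gray on enter, black on exit:
net gray
  core gray
  core black
  sched gray
    lexer gray
      lexer→core: core black — skip
      ui gray
        ui→net: net is gray → back edge
First back edge: ui → net.

ui→net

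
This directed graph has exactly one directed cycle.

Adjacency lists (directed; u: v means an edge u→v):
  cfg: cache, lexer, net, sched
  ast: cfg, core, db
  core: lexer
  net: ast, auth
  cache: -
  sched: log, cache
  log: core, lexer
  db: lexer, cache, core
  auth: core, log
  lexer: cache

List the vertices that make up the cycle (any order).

ast, cfg, net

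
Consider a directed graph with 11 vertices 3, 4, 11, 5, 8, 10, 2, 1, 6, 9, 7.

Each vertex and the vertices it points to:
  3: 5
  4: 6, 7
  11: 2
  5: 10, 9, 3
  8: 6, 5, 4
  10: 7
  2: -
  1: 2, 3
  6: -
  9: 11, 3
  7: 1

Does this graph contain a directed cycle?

Yes

DFS with white/gray/black marking, starting from 2:
2 gray
2 black
3 gray
  5 gray
    10 gray
      7 gray
        1 gray
          1→2: 2 black — skip
          1→3: 3 is gray → back edge
Back edge found, so a cycle exists: 3 → 5 → 10 → 7 → 1 → 3.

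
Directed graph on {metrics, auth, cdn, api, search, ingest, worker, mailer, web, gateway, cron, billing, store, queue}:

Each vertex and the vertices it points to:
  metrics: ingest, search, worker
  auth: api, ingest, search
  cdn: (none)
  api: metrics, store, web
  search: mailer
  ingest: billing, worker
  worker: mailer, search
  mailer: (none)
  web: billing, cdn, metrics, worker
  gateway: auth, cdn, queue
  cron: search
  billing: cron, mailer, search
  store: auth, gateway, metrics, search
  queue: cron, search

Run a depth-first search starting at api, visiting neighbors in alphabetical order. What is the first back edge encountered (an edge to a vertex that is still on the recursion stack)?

auth→api

DFS from api (visiting neighbors in alphabetical order); mark gray on enter, black on exit:
api gray
  metrics gray
    ingest gray
      billing gray
        cron gray
          search gray
            mailer gray
            mailer black
          search black
        cron black
        billing→mailer: mailer black — skip
        billing→search: search black — skip
      billing black
      worker gray
        worker→mailer: mailer black — skip
        worker→search: search black — skip
      worker black
    ingest black
    metrics→search: search black — skip
    metrics→worker: worker black — skip
  metrics black
  store gray
    auth gray
      auth→api: api is gray → back edge
First back edge: auth → api.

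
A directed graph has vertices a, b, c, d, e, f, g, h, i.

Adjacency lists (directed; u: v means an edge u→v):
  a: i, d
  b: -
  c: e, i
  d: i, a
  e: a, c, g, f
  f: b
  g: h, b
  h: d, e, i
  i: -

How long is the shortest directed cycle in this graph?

2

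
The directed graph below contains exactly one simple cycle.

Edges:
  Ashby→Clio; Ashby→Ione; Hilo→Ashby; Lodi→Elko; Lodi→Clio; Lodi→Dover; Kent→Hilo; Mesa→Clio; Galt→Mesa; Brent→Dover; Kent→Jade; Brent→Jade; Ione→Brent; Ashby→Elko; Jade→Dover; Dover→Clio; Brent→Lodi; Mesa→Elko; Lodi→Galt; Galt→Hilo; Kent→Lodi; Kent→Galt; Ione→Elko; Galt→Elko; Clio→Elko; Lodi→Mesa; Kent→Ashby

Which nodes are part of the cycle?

DFS with gray/black marking from Ashby:
Ashby gray
  Ione gray
    Elko gray
    Elko black
    Brent gray
      Dover gray
        Clio gray
          Clio→Elko: Elko black — skip
        Clio black
      Dover black
      Lodi gray
        Lodi→Clio: Clio black — skip
        Mesa gray
          Mesa→Elko: Elko black — skip
          Mesa→Clio: Clio black — skip
        Mesa black
        Galt gray
          Hilo gray
            Hilo→Ashby: Ashby is gray → back edge
Back edge closes the cycle Ashby → Ione → Brent → Lodi → Galt → Hilo → Ashby; its vertices are {Galt, Hilo, Ione, Lodi, Ashby, Brent}.

Galt, Hilo, Ione, Lodi, Ashby, Brent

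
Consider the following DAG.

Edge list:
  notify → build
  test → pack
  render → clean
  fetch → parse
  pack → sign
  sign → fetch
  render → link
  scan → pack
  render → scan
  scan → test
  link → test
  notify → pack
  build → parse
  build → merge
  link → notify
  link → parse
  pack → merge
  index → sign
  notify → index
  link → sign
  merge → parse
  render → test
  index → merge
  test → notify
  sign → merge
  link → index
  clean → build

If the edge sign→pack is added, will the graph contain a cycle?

Yes

Adding sign→pack creates a cycle iff pack can already reach sign.
Path from pack: pack → sign.
So pack → … → sign → pack is a cycle.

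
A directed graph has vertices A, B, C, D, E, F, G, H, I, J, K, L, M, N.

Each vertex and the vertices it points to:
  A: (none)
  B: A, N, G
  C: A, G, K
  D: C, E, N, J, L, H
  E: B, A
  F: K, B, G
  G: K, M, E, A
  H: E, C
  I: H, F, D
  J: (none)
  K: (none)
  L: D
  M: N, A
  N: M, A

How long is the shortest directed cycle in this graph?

For each vertex v, BFS finds the shortest path from v back to v.
The shortest such closed walk is D → L → D, length 2.

2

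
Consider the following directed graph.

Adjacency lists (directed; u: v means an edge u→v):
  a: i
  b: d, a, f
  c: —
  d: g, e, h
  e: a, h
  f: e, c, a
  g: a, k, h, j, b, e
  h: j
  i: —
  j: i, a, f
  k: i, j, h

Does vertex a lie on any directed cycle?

No

a lies on a cycle iff there is a path from a back to itself.
Exploring from a, it never reaches itself; equivalently, its strongly connected component is a singleton.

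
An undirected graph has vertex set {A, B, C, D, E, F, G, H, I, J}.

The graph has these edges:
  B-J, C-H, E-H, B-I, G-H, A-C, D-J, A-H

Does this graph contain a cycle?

Yes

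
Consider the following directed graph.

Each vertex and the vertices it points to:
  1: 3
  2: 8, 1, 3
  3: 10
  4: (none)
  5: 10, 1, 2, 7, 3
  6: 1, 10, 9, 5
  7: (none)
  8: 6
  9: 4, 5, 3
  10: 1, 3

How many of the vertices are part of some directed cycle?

A vertex is on a directed cycle iff it belongs to a strongly connected component of size ≥ 2 (or has a self-loop).
The vertices on cycles are {1, 2, 3, 5, 6, 8, 9, 10} — 8 in total.

8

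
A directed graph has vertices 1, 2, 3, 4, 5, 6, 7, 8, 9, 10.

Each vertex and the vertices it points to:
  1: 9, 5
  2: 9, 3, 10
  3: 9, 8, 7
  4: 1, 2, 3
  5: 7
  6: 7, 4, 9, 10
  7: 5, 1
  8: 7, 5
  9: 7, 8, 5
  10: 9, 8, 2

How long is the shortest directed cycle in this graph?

2

For each vertex v, BFS finds the shortest path from v back to v.
The shortest such closed walk is 10 → 2 → 10, length 2.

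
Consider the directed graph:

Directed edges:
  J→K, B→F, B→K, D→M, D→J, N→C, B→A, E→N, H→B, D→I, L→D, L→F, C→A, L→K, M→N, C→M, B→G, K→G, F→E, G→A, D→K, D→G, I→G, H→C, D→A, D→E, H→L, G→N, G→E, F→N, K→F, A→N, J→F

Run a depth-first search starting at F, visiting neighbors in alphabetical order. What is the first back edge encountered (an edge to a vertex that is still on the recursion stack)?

DFS from F (visiting neighbors in alphabetical order); mark gray on enter, black on exit:
F gray
  E gray
    N gray
      C gray
        A gray
          A→N: N is gray → back edge
First back edge: A → N.

A->N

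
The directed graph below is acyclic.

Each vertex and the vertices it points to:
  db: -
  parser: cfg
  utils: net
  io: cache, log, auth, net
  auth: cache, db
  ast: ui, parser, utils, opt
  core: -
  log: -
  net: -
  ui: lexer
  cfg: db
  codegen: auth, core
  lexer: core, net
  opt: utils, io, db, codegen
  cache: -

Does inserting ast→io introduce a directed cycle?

Adding ast→io creates a cycle iff io can already reach ast.
Explore from io: no path reaches ast. The graph stays acyclic.

No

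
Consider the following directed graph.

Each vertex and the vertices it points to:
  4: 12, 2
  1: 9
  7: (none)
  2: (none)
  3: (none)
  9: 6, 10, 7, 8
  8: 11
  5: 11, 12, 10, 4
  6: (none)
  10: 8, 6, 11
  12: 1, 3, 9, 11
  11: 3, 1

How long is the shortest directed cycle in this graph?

4

For each vertex v, BFS finds the shortest path from v back to v.
The shortest such closed walk is 10 → 11 → 1 → 9 → 10, length 4.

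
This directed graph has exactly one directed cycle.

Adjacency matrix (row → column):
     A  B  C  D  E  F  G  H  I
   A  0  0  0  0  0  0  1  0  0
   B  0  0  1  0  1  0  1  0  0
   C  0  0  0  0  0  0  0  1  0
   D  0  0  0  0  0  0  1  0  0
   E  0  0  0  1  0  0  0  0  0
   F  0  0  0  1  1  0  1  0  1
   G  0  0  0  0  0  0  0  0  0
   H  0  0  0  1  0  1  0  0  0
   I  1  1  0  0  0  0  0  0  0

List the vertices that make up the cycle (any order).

B, C, F, H, I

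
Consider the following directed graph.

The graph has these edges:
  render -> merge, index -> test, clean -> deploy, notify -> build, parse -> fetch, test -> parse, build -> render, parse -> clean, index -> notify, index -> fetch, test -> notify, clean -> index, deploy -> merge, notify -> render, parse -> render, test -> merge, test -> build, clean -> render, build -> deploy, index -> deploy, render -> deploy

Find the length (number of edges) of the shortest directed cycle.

4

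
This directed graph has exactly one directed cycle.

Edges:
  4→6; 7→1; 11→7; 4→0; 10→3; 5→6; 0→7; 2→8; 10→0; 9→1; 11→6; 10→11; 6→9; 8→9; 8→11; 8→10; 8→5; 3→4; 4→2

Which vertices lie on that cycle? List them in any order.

2, 3, 4, 8, 10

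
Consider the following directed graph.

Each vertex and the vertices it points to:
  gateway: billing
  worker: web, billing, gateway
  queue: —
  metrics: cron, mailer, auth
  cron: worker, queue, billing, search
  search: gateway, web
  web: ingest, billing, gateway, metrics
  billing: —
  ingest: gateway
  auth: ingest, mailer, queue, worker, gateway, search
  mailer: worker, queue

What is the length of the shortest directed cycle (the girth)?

4

For each vertex v, BFS finds the shortest path from v back to v.
The shortest such closed walk is metrics → mailer → worker → web → metrics, length 4.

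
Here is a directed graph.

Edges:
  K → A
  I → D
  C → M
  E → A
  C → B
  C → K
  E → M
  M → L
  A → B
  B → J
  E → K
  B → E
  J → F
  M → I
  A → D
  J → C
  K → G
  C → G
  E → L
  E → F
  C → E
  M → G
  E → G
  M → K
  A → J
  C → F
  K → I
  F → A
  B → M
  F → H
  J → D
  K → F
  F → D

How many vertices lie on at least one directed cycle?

8

A vertex is on a directed cycle iff it belongs to a strongly connected component of size ≥ 2 (or has a self-loop).
The vertices on cycles are {A, B, C, E, F, J, K, M} — 8 in total.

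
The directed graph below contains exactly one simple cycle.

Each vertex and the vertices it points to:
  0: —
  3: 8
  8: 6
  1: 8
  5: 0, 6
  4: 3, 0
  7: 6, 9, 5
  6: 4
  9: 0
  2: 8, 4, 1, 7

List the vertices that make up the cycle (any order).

DFS with gray/black marking from 4:
4 gray
  3 gray
    8 gray
      6 gray
        6→4: 4 is gray → back edge
Back edge closes the cycle 4 → 3 → 8 → 6 → 4; its vertices are {3, 4, 6, 8}.

3, 4, 6, 8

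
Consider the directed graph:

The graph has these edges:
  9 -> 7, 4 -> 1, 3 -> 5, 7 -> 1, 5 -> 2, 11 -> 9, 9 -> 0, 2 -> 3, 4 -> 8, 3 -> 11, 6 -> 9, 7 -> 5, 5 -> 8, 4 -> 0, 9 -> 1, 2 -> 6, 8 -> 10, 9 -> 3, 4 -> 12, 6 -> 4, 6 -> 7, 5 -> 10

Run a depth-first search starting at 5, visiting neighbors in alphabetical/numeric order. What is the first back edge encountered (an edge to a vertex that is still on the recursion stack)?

DFS from 5 (visiting neighbors in alphabetical/numeric order); mark gray on enter, black on exit:
5 gray
  2 gray
    3 gray
      3→5: 5 is gray → back edge
First back edge: 3 → 5.

3→5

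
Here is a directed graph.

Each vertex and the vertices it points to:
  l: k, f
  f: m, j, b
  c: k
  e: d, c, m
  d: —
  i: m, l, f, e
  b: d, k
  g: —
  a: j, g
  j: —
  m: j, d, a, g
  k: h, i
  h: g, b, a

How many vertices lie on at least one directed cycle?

8

A vertex is on a directed cycle iff it belongs to a strongly connected component of size ≥ 2 (or has a self-loop).
The vertices on cycles are {b, c, e, f, h, i, k, l} — 8 in total.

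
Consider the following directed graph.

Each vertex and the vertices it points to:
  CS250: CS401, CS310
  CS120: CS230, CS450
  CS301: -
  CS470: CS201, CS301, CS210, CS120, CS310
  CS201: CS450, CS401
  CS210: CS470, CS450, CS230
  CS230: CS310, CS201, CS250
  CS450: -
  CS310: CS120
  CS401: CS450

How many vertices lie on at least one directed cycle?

6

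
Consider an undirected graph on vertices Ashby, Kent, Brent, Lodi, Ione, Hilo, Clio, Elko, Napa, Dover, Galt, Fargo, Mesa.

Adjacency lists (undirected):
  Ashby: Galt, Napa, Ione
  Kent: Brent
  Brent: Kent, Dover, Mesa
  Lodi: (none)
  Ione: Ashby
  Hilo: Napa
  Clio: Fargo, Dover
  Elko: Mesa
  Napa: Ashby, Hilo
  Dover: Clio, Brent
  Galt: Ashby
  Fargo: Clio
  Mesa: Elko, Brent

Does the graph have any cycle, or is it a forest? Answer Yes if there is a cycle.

No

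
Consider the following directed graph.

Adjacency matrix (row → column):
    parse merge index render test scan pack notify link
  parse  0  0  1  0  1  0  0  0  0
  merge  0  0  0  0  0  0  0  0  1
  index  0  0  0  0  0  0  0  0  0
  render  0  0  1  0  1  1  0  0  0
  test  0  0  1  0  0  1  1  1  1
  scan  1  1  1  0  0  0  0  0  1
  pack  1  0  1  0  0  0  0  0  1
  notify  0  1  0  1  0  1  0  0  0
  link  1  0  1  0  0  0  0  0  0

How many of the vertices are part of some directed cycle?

A vertex is on a directed cycle iff it belongs to a strongly connected component of size ≥ 2 (or has a self-loop).
The vertices on cycles are {link, pack, scan, test, merge, parse, notify, render} — 8 in total.

8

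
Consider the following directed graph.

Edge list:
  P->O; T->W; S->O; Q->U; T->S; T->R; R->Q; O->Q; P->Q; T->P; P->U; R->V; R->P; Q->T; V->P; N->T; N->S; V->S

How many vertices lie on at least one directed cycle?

A vertex is on a directed cycle iff it belongs to a strongly connected component of size ≥ 2 (or has a self-loop).
The vertices on cycles are {O, P, Q, R, S, T, V} — 7 in total.

7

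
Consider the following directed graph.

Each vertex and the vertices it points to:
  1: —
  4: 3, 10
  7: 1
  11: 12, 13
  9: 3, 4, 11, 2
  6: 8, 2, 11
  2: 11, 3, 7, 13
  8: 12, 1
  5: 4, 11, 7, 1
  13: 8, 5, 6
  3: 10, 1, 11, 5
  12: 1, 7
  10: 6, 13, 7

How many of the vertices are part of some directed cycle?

A vertex is on a directed cycle iff it belongs to a strongly connected component of size ≥ 2 (or has a self-loop).
The vertices on cycles are {2, 3, 4, 5, 6, 10, 11, 13} — 8 in total.

8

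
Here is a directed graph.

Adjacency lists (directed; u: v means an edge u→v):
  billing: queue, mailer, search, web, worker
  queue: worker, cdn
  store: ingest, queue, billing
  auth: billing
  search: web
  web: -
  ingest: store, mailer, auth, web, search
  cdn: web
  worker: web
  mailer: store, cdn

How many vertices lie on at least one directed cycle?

A vertex is on a directed cycle iff it belongs to a strongly connected component of size ≥ 2 (or has a self-loop).
The vertices on cycles are {auth, store, ingest, mailer, billing} — 5 in total.

5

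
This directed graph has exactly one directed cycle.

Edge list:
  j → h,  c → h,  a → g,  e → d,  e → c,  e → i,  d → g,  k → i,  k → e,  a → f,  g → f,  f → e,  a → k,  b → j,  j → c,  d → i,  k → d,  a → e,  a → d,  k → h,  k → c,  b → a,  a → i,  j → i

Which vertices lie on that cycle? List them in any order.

d, e, f, g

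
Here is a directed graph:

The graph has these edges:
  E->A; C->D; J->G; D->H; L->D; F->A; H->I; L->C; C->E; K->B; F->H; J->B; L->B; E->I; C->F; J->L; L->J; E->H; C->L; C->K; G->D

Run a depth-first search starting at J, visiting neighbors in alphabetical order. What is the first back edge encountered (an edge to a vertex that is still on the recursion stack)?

DFS from J (visiting neighbors in alphabetical order); mark gray on enter, black on exit:
J gray
  B gray
  B black
  G gray
    D gray
      H gray
        I gray
        I black
      H black
    D black
  G black
  L gray
    L→B: B black — skip
    C gray
      C→D: D black — skip
      E gray
        A gray
        A black
        E→H: H black — skip
        E→I: I black — skip
      E black
      F gray
        F→A: A black — skip
        F→H: H black — skip
      F black
      K gray
        K→B: B black — skip
      K black
      C→L: L is gray → back edge
First back edge: C → L.

C->L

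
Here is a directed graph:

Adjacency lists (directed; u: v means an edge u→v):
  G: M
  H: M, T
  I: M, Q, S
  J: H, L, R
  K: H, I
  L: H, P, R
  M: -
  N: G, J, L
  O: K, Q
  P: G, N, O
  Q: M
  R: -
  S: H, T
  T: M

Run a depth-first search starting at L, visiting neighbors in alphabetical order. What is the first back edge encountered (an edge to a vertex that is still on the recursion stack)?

DFS from L (visiting neighbors in alphabetical order); mark gray on enter, black on exit:
L gray
  H gray
    M gray
    M black
    T gray
      T→M: M black — skip
    T black
  H black
  P gray
    G gray
      G→M: M black — skip
    G black
    N gray
      N→G: G black — skip
      J gray
        J→H: H black — skip
        J→L: L is gray → back edge
First back edge: J → L.

J→L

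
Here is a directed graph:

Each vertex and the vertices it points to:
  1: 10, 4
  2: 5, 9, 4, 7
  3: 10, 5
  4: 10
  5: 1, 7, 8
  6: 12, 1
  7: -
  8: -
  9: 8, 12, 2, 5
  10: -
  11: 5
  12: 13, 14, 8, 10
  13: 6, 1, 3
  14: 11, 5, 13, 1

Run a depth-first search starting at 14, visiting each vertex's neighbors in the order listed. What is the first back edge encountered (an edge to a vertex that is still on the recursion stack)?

DFS from 14 (visiting each vertex's neighbors in the order listed); mark gray on enter, black on exit:
14 gray
  11 gray
    5 gray
      1 gray
        10 gray
        10 black
        4 gray
          4→10: 10 black — skip
        4 black
      1 black
      7 gray
      7 black
      8 gray
      8 black
    5 black
  11 black
  14→5: 5 black — skip
  13 gray
    6 gray
      12 gray
        12→13: 13 is gray → back edge
First back edge: 12 → 13.

12→13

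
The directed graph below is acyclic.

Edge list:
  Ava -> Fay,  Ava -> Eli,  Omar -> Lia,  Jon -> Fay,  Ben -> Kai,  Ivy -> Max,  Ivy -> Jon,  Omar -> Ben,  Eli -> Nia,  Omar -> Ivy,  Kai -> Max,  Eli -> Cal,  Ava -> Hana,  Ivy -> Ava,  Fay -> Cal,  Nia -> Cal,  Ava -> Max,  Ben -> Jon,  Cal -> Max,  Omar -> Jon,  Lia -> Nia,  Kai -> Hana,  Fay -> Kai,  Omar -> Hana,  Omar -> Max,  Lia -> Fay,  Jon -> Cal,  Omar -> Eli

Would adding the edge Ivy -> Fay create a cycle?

No

Adding Ivy→Fay creates a cycle iff Fay can already reach Ivy.
Explore from Fay: no path reaches Ivy. The graph stays acyclic.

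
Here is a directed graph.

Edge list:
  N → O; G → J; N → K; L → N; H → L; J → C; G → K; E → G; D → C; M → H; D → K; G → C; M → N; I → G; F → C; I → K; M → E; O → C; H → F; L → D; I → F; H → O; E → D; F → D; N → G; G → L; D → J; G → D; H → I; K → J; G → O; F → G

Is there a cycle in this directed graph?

Yes

DFS with white/gray/black marking, starting from H:
H gray
  O gray
    C gray
    C black
  O black
  F gray
    G gray
      K gray
        J gray
          J→C: C black — skip
        J black
      K black
      L gray
        N gray
          N→G: G is gray → back edge
Back edge found, so a cycle exists: G → L → N → G.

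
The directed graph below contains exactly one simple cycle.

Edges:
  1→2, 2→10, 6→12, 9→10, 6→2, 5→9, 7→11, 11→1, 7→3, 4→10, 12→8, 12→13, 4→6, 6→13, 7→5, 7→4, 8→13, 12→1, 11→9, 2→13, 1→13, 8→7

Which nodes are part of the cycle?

DFS with gray/black marking from 7:
7 gray
  11 gray
    9 gray
      10 gray
      10 black
    9 black
    1 gray
      2 gray
        2→10: 10 black — skip
        13 gray
        13 black
      2 black
      1→13: 13 black — skip
    1 black
  11 black
  3 gray
  3 black
  5 gray
    5→9: 9 black — skip
  5 black
  4 gray
    6 gray
      12 gray
        12→1: 1 black — skip
        12→13: 13 black — skip
        8 gray
          8→7: 7 is gray → back edge
Back edge closes the cycle 7 → 4 → 6 → 12 → 8 → 7; its vertices are {4, 6, 7, 8, 12}.

4, 6, 7, 8, 12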